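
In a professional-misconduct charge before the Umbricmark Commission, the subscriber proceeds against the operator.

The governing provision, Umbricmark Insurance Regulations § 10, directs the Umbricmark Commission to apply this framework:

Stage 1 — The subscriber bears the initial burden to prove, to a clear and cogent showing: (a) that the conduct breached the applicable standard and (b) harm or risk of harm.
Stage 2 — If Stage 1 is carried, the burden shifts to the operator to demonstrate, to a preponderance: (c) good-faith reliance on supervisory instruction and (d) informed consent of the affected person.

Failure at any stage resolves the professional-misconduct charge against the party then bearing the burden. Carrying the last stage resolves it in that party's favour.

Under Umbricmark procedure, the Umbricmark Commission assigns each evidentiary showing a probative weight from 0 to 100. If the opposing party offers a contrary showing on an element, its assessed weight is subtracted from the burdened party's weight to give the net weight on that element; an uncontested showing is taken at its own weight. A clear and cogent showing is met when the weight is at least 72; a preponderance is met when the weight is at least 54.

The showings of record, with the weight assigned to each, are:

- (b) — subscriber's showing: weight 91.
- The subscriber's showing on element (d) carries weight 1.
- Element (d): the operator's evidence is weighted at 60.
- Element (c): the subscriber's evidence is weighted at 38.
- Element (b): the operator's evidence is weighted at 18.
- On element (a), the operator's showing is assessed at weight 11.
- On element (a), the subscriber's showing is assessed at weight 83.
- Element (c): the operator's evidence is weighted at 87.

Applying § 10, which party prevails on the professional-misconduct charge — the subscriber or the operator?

At Stage 1 the subscriber must meet a clear and cogent showing (weight is at least 72): on (a) the weight is 83 less the opposing 11 gives net 72, ≥ 72, so (a) meets the standard; on (b) the weight is 91 less the opposing 18 gives net 73, which does reach 72, so (b) meets the standard.
  Stage 1 is satisfied; the onus moves to the operator.
At Stage 2 the operator must meet a preponderance (weight is at least 54): on (c) the weight is 87 less the opposing 38 gives net 49, < 54, so (c) does not meet the standard; on (d) the weight is 60 less the opposing 1 gives net 59, which does reach 54, so (d) meets the standard.
  Not every element is met, so the operator fails to carry Stage 2.
So the subscriber prevails.

subscriber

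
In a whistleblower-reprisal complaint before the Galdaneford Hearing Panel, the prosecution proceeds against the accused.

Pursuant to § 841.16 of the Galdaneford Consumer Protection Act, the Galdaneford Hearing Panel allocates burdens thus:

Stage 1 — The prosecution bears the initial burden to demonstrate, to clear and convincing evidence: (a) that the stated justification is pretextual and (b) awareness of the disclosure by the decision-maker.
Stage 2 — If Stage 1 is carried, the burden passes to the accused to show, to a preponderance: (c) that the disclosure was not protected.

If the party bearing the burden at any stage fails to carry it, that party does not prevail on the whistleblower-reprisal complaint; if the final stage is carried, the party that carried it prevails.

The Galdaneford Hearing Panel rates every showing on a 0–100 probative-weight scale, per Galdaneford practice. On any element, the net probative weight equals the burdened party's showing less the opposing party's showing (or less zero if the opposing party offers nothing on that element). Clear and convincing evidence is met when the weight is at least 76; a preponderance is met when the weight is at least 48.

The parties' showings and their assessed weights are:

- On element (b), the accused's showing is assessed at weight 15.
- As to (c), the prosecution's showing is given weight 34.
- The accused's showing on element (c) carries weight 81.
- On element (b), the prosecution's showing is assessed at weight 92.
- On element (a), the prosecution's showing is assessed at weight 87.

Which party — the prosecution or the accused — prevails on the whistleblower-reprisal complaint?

Stage 1 — burden on prosecution; standard: clear and convincing evidence (weight is at least 76).
    (a): 87 ≥ 76 [met]
    (b): 92 − 15 = 77 ≥ 76 [met]
  Stage 1 carried; the burden shifts to the accused.
Stage 2 — burden on accused; standard: a preponderance (weight is at least 48).
    (c): 81 − 34 = 47 < 48 [not met]
  Stage 2 not carried; the accused fails its burden.
The analysis ends at Stage 2; the prosecution prevails.

prosecution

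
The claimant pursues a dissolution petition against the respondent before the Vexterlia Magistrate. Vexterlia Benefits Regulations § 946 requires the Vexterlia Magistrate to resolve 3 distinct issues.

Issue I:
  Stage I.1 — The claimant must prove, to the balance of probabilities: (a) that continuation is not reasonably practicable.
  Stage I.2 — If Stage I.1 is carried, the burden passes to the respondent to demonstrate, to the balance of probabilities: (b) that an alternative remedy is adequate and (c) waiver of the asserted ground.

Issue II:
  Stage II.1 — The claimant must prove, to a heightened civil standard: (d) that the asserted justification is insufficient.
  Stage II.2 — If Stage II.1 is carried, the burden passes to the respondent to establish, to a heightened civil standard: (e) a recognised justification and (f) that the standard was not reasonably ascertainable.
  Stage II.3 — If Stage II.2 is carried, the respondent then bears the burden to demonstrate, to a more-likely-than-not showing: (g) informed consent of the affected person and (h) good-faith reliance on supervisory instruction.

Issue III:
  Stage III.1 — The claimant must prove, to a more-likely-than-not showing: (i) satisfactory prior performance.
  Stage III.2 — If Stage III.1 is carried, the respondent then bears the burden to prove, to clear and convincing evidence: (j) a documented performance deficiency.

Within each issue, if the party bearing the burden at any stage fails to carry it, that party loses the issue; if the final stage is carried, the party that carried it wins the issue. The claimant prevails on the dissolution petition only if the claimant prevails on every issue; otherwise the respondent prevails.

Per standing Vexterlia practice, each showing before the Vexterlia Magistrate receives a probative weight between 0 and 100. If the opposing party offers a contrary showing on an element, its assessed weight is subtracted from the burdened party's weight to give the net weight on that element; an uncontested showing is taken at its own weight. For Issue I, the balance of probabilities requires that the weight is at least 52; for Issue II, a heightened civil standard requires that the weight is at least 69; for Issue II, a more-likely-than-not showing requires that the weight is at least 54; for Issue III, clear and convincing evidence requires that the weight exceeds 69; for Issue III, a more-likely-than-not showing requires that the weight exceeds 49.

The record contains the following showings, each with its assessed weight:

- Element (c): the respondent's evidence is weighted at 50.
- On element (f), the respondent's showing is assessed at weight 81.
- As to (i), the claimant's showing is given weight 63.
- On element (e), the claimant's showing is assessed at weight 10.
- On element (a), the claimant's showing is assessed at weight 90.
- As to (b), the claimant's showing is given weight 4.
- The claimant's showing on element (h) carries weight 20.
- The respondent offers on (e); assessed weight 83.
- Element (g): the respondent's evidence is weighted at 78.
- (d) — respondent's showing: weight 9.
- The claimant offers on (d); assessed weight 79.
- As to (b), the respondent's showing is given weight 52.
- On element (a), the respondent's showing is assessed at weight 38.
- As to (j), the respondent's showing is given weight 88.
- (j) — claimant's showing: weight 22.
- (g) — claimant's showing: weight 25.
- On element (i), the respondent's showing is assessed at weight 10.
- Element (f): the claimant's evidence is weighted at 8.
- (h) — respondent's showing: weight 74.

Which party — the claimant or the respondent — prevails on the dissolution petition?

claimant

— Issue I —
Stage I.1 (claimant, the balance of probabilities, weight is at least 52): (a) net 90−38=52 ≥ 52 — meets.
  The claimant carries Stage I.1; the respondent now bears the burden.
Stage I.2 (respondent, the balance of probabilities, weight is at least 52): (b) net 52−4=48 < 52 — fails; (c) 50 < 52 — fails.
  The respondent does not carry Stage I.2.
The analysis ends at Stage I.2; the claimant prevails on this issue.
— Issue II —
Stage II.1 — burden on claimant; standard: a heightened civil standard (weight is at least 69).
    (d): 79 − 9 = 70 ≥ 69 [met]
  Stage II.1 carried; the burden shifts to the respondent.
Stage II.2 — burden on respondent; standard: a heightened civil standard (weight is at least 69).
    (e): 83 − 10 = 73 ≥ 69 [met]
    (f): 81 − 8 = 73 ≥ 69 [met]
  Stage II.2 is satisfied; the respondent continues to bear the burden.
Stage II.3 — burden on respondent; standard: a more-likely-than-not showing (weight is at least 54).
    (g): 78 − 25 = 53 < 54 [not met]
    (h): 74 − 20 = 54 ≥ 54 [met]
  Stage II.3 not carried; the respondent fails its burden.
The claimant prevails on this issue.
— Issue III —
Stage III.1 (claimant, a more-likely-than-not showing, weight exceeds 49): (i) net 63−10=53 > 49 — meets.
  Stage III.1 carried; the burden shifts to the respondent.
Stage III.2 (respondent, clear and convincing evidence, weight exceeds 69): (j) net 88−22=66 ≤ 69 — fails.
  Stage III.2 not carried; the respondent fails its burden.
The claimant prevails on this issue.
Per-issue: Issue I → claimant; Issue II → claimant; Issue III → claimant. The claimant must prevail on every issue; overall, the claimant prevails.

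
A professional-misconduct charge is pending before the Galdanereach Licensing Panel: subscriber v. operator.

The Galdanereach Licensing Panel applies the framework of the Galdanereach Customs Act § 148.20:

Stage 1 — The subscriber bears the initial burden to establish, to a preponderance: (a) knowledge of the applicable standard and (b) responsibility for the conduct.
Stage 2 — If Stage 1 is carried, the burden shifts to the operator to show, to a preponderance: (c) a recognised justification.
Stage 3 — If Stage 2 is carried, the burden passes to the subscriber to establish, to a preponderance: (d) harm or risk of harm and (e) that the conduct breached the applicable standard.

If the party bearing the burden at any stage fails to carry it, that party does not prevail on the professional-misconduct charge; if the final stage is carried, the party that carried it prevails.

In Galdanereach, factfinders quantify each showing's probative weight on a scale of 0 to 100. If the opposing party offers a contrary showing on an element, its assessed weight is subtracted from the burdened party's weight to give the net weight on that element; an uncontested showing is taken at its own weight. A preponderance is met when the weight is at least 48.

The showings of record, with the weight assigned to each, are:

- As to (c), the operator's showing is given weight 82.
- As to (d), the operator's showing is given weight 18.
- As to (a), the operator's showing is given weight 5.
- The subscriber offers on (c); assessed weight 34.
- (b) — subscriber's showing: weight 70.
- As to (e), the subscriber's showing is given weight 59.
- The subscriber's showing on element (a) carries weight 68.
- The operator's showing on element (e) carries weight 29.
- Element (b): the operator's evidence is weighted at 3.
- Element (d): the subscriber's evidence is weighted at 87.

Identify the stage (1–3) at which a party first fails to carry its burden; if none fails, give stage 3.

Stage 1 — burden on subscriber; standard: a preponderance (weight is at least 48).
    (a): 68 − 5 = 63 ≥ 48 [met]
    (b): 70 − 3 = 67 ≥ 48 [met]
  All elements met. The burden passes to the operator.
Stage 2 — burden on operator; standard: a preponderance (weight is at least 48).
    (c): 82 − 34 = 48 ≥ 48 [met]
  Stage 2 is satisfied; the onus moves to the subscriber.
Stage 3 — burden on subscriber; standard: a preponderance (weight is at least 48).
    (d): 87 − 18 = 69 ≥ 48 [met]
    (e): 59 − 29 = 30 < 48 [not met]
  The subscriber does not carry Stage 3.
The analysis ends at Stage 3; the operator prevails.

stage 3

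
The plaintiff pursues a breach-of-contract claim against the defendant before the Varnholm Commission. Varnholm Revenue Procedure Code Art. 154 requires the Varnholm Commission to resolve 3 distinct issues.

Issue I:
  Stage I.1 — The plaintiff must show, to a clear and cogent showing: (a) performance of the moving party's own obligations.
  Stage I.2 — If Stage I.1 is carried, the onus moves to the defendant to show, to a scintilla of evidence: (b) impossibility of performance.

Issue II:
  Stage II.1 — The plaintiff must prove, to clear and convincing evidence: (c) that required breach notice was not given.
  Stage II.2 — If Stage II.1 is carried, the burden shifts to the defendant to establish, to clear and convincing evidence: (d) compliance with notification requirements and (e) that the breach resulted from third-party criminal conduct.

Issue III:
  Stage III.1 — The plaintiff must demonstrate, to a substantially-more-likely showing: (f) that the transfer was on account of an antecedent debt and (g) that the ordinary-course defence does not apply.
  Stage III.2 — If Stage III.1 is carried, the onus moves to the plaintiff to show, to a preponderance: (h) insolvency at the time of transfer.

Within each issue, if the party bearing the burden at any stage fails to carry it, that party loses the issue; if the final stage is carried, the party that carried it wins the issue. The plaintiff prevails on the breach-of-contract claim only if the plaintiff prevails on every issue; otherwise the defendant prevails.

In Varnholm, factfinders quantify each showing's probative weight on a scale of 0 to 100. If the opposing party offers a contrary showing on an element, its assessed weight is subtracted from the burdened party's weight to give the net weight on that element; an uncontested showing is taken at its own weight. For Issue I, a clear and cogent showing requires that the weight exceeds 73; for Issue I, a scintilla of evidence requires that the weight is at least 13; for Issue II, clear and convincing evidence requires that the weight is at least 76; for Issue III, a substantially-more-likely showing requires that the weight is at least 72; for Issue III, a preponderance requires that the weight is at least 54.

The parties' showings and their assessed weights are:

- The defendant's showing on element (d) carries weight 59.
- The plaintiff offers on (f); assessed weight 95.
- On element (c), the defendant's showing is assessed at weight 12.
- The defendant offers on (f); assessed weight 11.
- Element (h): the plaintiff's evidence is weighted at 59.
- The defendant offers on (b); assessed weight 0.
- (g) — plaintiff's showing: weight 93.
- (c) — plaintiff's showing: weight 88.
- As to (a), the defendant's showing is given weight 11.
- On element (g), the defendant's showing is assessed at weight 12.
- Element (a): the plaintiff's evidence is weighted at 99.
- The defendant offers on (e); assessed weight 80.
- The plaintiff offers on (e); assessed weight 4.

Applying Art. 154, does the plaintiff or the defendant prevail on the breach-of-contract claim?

— Issue I —
Stage I.1 — burden on plaintiff; standard: a clear and cogent showing (weight exceeds 73).
    (a): 99 − 11 = 88 > 73 [met]
  The plaintiff carries Stage I.1; the defendant now bears the burden.
Stage I.2 — burden on defendant; standard: a scintilla of evidence (weight is at least 13).
    (b): 0 < 13 [not met]
  Stage I.2 not carried; the defendant fails its burden.
The analysis ends at Stage I.2; the plaintiff prevails on this issue.
— Issue II —
At Stage II.1 the plaintiff must meet clear and convincing evidence (weight is at least 76): on (c) the weight is 88 less the opposing 12 gives net 76, ≥ 76, so (c) meets the standard.
  The plaintiff carries Stage II.1; the defendant now bears the burden.
At Stage II.2 the defendant must meet clear and convincing evidence (weight is at least 76): on (d) the weight is 59, < 76, so (d) does not meet the standard; on (e) the weight is 80 less the opposing 4 gives net 76, which does reach 76, so (e) meets the standard.
  Stage II.2 not carried; the defendant fails its burden.
The analysis ends at Stage II.2; the plaintiff prevails on this issue.
— Issue III —
Stage III.1 — burden on plaintiff; standard: a substantially-more-likely showing (weight is at least 72).
    (f): 95 − 11 = 84 ≥ 72 [met]
    (g): 93 − 12 = 81 ≥ 72 [met]
  Stage III.1 carried; the burden remains with the plaintiff.
Stage III.2 — burden on plaintiff; standard: a preponderance (weight is at least 54).
    (h): 59 ≥ 54 [met]
  All elements met at the final stage.
Every stage carried; the plaintiff prevails on this issue.
Per-issue: Issue I → plaintiff; Issue II → plaintiff; Issue III → plaintiff. The plaintiff must prevail on every issue; overall, the plaintiff prevails.

plaintiff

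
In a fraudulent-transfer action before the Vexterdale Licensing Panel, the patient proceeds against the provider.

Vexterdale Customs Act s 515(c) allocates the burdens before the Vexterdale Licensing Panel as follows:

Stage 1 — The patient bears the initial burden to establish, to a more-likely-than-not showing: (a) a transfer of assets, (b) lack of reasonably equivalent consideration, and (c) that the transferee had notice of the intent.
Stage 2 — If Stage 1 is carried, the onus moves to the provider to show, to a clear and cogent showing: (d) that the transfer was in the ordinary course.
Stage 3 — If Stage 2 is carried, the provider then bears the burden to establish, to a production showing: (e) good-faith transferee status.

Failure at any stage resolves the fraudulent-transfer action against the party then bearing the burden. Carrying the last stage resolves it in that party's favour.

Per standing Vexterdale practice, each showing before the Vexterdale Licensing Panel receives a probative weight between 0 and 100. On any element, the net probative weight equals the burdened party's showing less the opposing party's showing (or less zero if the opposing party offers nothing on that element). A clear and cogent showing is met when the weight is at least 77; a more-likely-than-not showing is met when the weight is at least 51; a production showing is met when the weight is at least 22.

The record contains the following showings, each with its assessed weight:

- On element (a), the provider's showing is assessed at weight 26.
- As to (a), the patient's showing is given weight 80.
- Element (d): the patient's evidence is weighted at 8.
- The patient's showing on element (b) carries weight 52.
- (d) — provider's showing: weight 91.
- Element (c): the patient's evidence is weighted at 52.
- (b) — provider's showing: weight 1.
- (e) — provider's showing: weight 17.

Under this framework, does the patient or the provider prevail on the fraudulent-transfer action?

Stage 1 — burden on patient; standard: a more-likely-than-not showing (weight is at least 51).
    (a): 80 − 26 = 54 ≥ 51 [met]
    (b): 52 − 1 = 51 ≥ 51 [met]
    (c): 52 ≥ 51 [met]
  Stage 1 carried; the burden shifts to the provider.
Stage 2 — burden on provider; standard: a clear and cogent showing (weight is at least 77).
    (d): 91 − 8 = 83 ≥ 77 [met]
  Stage 2 carried; the burden remains with the provider.
Stage 3 — burden on provider; standard: a production showing (weight is at least 22).
    (e): 17 < 22 [not met]
  Not every element is met, so the provider fails to carry Stage 3.
The patient prevails.

patient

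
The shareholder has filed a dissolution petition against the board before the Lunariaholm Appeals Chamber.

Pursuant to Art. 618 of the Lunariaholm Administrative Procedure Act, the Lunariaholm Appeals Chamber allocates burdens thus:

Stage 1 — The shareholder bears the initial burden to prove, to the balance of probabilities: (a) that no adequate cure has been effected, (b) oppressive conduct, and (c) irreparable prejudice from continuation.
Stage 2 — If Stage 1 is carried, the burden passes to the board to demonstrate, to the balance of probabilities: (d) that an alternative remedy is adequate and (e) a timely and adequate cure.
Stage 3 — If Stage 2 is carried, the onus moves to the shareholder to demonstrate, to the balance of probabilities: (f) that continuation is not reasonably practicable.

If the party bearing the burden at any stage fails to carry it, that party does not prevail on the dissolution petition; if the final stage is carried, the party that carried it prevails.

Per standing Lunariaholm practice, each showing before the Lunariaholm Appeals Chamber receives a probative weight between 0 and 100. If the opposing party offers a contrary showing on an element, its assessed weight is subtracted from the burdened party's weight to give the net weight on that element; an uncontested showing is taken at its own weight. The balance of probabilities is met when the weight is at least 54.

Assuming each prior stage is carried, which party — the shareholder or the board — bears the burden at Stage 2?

board

Stage 2's rule assigns the burden to the board (to the balance of probabilities).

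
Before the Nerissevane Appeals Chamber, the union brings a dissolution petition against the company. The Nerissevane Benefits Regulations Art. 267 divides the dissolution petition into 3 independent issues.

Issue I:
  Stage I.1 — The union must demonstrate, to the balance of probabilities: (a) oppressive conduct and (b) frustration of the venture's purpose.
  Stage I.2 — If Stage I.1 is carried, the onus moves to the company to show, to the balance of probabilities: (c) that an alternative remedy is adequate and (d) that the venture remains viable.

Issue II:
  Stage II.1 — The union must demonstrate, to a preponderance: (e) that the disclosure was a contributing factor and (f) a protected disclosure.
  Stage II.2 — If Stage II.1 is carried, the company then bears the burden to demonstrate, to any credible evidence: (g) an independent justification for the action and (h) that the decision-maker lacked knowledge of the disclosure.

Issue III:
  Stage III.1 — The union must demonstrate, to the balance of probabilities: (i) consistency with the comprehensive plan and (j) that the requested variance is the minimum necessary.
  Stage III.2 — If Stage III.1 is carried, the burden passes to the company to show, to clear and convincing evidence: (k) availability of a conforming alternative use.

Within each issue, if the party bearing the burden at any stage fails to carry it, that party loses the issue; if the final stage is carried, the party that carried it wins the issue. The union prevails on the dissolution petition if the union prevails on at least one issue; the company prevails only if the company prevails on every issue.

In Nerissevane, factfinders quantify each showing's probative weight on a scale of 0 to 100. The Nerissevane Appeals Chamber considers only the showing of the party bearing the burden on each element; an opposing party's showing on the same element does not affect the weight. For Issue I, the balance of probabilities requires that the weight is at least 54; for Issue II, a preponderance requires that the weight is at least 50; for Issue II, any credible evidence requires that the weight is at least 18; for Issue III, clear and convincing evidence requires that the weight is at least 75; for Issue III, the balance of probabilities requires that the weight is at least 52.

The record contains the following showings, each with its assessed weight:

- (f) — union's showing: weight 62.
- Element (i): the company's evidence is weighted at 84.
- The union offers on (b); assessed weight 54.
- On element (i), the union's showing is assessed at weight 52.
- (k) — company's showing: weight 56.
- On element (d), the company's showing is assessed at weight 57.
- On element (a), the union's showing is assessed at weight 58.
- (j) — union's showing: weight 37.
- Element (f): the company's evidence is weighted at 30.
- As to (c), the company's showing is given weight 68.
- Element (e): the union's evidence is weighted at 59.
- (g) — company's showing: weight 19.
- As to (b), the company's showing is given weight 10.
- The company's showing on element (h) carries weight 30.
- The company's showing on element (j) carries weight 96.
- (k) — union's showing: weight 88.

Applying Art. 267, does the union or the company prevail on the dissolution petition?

company

— Issue I —
At Stage I.1 the union must meet the balance of probabilities (weight is at least 54): on (a) the weight is 58, ≥ 54, so (a) meets the standard; on (b) the weight is 54 (the company's 10 is given no effect), which does reach 54, so (b) meets the standard.
  Stage I.1 carried; the burden shifts to the company.
At Stage I.2 the company must meet the balance of probabilities (weight is at least 54): on (c) the weight is 68, ≥ 54, so (c) meets the standard; on (d) the weight is 57, which does reach 54, so (d) meets the standard.
  Stage I.2 carried; the final stage is satisfied.
Every stage carried; the company prevails on this issue.
— Issue II —
At Stage II.1 the union must meet a preponderance (weight is at least 50): on (e) the weight is 59, which does reach 50, so (e) meets the standard; on (f) the weight is 62 (the company's 30 is given no effect), ≥ 50, so (f) meets the standard.
  The union carries Stage II.1; the company now bears the burden.
At Stage II.2 the company must meet any credible evidence (weight is at least 18): on (g) the weight is 19, which does reach 18, so (g) meets the standard; on (h) the weight is 30, which does reach 18, so (h) meets the standard.
  The company carries the last stage.
Every stage carried; the company prevails on this issue.
— Issue III —
Stage III.1 — burden on union; standard: the balance of probabilities (weight is at least 52).
    (i): 52 (company's 84 disregarded) ≥ 52 [met]
    (j): 37 (company's 96 disregarded) < 52 [not met]
  The union does not carry Stage III.1.
The analysis ends at Stage III.1; the company prevails on this issue.
Per-issue: Issue I → company; Issue II → company; Issue III → company. The union must prevail on at least one issue; overall, the company prevails.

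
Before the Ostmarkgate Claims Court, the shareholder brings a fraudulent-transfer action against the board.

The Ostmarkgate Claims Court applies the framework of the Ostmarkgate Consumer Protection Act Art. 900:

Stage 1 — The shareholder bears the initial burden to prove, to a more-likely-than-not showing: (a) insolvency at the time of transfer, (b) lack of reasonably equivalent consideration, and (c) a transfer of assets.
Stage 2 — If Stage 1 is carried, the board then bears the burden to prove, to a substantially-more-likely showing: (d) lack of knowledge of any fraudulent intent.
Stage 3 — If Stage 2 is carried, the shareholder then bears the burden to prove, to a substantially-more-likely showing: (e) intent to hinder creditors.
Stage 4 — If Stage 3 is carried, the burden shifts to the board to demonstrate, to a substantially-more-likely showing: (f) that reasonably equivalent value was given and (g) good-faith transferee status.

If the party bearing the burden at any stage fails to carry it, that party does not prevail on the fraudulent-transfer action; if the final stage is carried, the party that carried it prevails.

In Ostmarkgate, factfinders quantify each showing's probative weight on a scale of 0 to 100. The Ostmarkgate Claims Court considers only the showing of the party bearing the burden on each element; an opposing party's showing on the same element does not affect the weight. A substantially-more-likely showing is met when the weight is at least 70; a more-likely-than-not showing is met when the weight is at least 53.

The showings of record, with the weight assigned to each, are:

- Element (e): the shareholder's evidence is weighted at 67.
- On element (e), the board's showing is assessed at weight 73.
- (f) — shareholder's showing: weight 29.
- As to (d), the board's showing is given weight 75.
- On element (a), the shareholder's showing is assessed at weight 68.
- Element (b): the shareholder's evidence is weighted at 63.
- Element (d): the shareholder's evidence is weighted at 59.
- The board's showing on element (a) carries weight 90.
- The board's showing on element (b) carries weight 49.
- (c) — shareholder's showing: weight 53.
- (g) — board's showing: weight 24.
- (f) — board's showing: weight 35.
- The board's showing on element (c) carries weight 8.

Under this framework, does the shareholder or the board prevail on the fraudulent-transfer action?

board

Stage 1 — burden on shareholder; standard: a more-likely-than-not showing (weight is at least 53).
    (a): 68 (board's 90 disregarded) ≥ 53 [met]
    (b): 63 (board's 49 disregarded) ≥ 53 [met]
    (c): 53 (board's 8 disregarded) ≥ 53 [met]
  All elements met. The burden passes to the board.
Stage 2 — burden on board; standard: a substantially-more-likely showing (weight is at least 70).
    (d): 75 (shareholder's 59 disregarded) ≥ 70 [met]
  The board carries Stage 2; the shareholder now bears the burden.
Stage 3 — burden on shareholder; standard: a substantially-more-likely showing (weight is at least 70).
    (e): 67 (board's 73 disregarded) < 70 [not met]
  The shareholder does not carry Stage 3.
The analysis ends at Stage 3; the board prevails.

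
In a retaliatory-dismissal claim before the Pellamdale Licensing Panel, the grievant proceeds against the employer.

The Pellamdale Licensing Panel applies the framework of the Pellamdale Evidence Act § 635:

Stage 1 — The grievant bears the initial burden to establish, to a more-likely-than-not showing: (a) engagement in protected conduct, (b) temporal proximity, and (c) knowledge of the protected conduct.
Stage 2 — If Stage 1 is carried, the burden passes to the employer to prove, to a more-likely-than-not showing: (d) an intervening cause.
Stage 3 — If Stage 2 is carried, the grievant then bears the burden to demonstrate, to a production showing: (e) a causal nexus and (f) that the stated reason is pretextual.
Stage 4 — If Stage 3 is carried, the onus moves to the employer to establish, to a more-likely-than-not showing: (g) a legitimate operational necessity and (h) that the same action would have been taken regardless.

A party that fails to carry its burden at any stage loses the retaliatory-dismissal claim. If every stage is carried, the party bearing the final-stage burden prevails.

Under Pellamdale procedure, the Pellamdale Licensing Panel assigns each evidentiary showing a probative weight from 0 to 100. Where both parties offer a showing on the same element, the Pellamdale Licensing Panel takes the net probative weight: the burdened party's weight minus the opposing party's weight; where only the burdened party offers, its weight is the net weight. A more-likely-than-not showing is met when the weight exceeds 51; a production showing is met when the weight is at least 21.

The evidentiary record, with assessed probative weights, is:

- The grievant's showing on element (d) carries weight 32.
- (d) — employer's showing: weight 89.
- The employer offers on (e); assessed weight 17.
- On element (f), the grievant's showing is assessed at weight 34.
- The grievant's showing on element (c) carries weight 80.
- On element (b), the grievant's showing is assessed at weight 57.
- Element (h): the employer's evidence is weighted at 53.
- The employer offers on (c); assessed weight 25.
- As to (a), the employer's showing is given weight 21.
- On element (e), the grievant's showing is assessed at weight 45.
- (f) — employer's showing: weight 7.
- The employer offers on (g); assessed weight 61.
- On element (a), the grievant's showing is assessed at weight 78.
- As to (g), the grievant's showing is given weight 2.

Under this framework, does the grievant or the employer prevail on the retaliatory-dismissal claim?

Stage 1 (grievant, a more-likely-than-not showing, weight exceeds 51): (a) net 78−21=57 > 51 — meets; (b) 57 > 51 — meets; (c) net 80−25=55 > 51 — meets.
  Stage 1 is satisfied; the onus moves to the employer.
Stage 2 (employer, a more-likely-than-not showing, weight exceeds 51): (d) net 89−32=57 > 51 — meets.
  The employer carries Stage 2; the grievant now bears the burden.
Stage 3 (grievant, a production showing, weight is at least 21): (e) net 45−17=28 ≥ 21 — meets; (f) net 34−7=27 ≥ 21 — meets.
  The grievant carries Stage 3; the employer now bears the burden.
Stage 4 (employer, a more-likely-than-not showing, weight exceeds 51): (g) net 61−2=59 > 51 — meets; (h) 53 > 51 — meets.
  All elements met at the final stage.
Every stage carried; the employer prevails.

employer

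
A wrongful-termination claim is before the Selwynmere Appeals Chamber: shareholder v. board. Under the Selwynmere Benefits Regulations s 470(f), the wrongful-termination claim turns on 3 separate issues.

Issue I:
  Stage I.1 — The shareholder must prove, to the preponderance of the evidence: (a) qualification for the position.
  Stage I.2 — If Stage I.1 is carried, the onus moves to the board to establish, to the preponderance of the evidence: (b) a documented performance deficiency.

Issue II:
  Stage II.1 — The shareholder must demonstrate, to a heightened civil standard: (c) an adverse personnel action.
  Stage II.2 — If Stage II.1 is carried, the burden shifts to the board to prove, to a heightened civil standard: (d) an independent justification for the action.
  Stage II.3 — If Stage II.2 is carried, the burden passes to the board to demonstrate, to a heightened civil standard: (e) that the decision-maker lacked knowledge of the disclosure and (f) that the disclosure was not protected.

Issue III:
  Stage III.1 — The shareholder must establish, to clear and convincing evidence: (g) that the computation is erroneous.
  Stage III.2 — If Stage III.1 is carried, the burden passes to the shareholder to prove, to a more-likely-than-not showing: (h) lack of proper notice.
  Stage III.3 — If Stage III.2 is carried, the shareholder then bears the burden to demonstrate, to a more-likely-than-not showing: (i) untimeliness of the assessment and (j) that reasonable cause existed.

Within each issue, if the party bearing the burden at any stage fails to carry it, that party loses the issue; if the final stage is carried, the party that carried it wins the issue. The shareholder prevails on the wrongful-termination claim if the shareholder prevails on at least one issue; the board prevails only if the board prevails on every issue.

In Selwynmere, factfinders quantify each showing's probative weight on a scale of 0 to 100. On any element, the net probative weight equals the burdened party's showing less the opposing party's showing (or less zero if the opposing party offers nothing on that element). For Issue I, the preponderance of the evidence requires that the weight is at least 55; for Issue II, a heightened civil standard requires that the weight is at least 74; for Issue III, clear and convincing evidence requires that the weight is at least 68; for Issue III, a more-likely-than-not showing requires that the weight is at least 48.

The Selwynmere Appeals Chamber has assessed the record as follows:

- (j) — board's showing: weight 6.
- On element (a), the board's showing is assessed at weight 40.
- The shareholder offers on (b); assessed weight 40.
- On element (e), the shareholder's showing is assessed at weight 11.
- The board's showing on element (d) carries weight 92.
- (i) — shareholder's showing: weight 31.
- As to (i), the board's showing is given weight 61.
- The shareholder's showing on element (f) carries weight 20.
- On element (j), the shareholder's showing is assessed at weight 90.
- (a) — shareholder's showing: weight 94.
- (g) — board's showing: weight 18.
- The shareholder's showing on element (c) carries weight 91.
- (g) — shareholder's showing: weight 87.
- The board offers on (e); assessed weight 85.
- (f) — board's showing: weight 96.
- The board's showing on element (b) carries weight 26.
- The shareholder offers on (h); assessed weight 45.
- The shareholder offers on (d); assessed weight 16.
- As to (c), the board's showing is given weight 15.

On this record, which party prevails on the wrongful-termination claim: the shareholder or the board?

board

— Issue I —
Stage I.1 (shareholder, the preponderance of the evidence, weight is at least 55): (a) net 94−40=54 < 55 — fails.
  Not every element is met, so the shareholder fails to carry Stage I.1.
The analysis ends at Stage I.1; the board prevails on this issue.
— Issue II —
Stage II.1 (shareholder, a heightened civil standard, weight is at least 74): (c) net 91−15=76 ≥ 74 — meets.
  Stage II.1 carried; the burden shifts to the board.
Stage II.2 (board, a heightened civil standard, weight is at least 74): (d) net 92−16=76 ≥ 74 — meets.
  Stage II.2 is satisfied; the board continues to bear the burden.
Stage II.3 (board, a heightened civil standard, weight is at least 74): (e) net 85−11=74 ≥ 74 — meets; (f) net 96−20=76 ≥ 74 — meets.
  Stage II.3 carried; the final stage is satisfied.
With every stage satisfied, the board prevails on this issue.
— Issue III —
At Stage III.1 the shareholder must meet clear and convincing evidence (weight is at least 68): on (g) the weight is 87 less the opposing 18 gives net 69, which does reach 68, so (g) meets the standard.
  Stage III.1 carried; the burden remains with the shareholder.
At Stage III.2 the shareholder must meet a more-likely-than-not showing (weight is at least 48): on (h) the weight is 45, < 48, so (h) does not meet the standard.
  Not every element is met, so the shareholder fails to carry Stage III.2.
So the board prevails on this issue.
Per-issue: Issue I → board; Issue II → board; Issue III → board. The shareholder must prevail on at least one issue; overall, the board prevails.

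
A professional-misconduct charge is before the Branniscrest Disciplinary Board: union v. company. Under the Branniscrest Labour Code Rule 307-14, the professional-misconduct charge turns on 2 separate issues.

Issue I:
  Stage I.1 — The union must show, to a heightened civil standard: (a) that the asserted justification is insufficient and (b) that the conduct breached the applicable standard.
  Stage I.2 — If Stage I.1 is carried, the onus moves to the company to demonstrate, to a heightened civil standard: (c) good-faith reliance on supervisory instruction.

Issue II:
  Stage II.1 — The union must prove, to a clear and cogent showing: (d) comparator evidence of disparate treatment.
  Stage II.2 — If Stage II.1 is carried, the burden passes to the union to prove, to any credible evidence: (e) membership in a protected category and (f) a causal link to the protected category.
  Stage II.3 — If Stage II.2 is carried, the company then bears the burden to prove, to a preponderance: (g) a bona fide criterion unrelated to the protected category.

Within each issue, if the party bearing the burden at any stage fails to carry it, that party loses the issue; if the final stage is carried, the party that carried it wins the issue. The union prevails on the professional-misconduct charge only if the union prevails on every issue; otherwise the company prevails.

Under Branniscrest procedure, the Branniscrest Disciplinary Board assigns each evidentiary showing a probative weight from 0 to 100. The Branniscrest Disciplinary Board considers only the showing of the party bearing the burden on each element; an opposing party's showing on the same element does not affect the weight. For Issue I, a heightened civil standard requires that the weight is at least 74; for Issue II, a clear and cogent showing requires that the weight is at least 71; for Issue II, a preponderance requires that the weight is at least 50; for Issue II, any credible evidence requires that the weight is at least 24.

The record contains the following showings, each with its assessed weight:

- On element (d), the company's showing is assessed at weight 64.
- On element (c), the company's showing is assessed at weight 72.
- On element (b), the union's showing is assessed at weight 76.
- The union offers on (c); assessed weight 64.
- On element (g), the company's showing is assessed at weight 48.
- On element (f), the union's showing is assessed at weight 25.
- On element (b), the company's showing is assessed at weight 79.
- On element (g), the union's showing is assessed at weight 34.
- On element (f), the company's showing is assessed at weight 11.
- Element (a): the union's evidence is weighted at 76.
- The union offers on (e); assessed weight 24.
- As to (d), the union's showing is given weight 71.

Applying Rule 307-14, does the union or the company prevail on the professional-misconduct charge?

— Issue I —
Stage I.1 (union, a heightened civil standard, weight is at least 74): (a) 76 ≥ 74 — meets; (b) 76 (company's 79 disregarded) ≥ 74 — meets.
  Stage I.1 carried; the burden shifts to the company.
Stage I.2 (company, a heightened civil standard, weight is at least 74): (c) 72 (union's 64 disregarded) < 74 — fails.
  The company does not carry Stage I.2.
The analysis ends at Stage I.2; the union prevails on this issue.
— Issue II —
Stage II.1 — burden on union; standard: a clear and cogent showing (weight is at least 71).
    (d): 71 (company's 64 disregarded) ≥ 71 [met]
  All elements met. The union retains the burden for Stage II.2.
Stage II.2 — burden on union; standard: any credible evidence (weight is at least 24).
    (e): 24 ≥ 24 [met]
    (f): 25 (company's 11 disregarded) ≥ 24 [met]
  All elements met. The burden passes to the company.
Stage II.3 — burden on company; standard: a preponderance (weight is at least 50).
    (g): 48 (union's 34 disregarded) < 50 [not met]
  Stage II.3 not carried; the company fails its burden.
The analysis ends at Stage II.3; the union prevails on this issue.
Per-issue: Issue I → union; Issue II → union. The union must prevail on every issue; overall, the union prevails.

union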